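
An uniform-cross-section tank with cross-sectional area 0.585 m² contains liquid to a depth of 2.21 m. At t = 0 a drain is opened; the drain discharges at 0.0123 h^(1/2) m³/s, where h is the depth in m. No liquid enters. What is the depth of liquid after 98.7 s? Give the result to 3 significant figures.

0.202 m

A dh/dt = −Q_out = −0.0123 √h.
∫ h^(−1/2) dh = −(0.0123/A) ∫ dt, giving 2√h = 2√h₀ − (0.0123/A) t.
√h = √2.21 − 0.0123·98.7/(2·0.585) = 1.4866 − 1.0376 = 0.44899.
h = 0.44899² = 0.20159 m.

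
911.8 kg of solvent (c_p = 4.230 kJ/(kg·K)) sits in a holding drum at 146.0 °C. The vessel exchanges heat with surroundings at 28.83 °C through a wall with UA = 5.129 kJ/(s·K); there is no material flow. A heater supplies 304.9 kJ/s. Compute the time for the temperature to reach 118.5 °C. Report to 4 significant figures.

486.6 s

First-law balance (no shaft work): M c_p dT/dt = −UA(T − T_amb) + Q̇.
τ = M c_p/UA = 751.982 s; T_ss = T_amb + Q̇/UA = 28.83 + 304.9/5.129 = 88.2763 °C.
T(t) = T_ss + (T₀ − T_ss)e^(−t/τ); set T = 118.5:
t = −τ ln[(T − T_ss)/(T₀ − T_ss)] = −751.982 · ln(0.523593) = 486.563 s.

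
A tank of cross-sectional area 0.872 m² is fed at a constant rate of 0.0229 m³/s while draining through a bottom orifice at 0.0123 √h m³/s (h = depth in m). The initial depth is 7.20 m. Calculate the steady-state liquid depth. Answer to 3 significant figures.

Level balance: A dh/dt = 0.0229 − 0.0123 √h. Setting dh/dt = 0:
Q_in = 0.0123 √h_ss ⇒ √h_ss = 0.0229/0.0123 = 1.8618.
h_ss = 1.8618² = 3.4663 m. (Since h₀ = 7.20 m > h_ss, the level will fall toward this value.)

3.47 m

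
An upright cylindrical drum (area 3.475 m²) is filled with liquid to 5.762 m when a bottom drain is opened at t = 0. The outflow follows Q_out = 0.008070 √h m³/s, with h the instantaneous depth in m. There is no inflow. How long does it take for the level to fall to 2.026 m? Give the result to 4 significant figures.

841.4 s

A dh/dt = −Q_out = −0.008070 √h.
Separate and integrate: 2(√h − √h₀) = −(0.008070/A) t.
t = 2A(√h₀ − √h)/0.008070 = 2·3.475·(√5.762 − √2.026)/0.008070
  = 6.95000 × (2.40042 − 1.42338) / 0.008070 = 841.441 s.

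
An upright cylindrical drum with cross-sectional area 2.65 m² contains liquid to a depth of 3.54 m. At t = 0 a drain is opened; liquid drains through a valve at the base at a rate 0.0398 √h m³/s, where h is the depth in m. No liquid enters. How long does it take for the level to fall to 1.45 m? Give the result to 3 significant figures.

90.2 s

Accumulation of liquid (constant cross-section A): A dh/dt = −0.0398 √h.
∫ h^(−1/2) dh = −(0.0398/A) ∫ dt, giving 2√h = 2√h₀ − (0.0398/A) t.
t = 2A(√h₀ − √h)/0.0398 = 2·2.65·(√3.54 − √1.45)/0.0398
  = 5.3000 × (1.8815 − 1.2042) / 0.0398 = 90.197 s.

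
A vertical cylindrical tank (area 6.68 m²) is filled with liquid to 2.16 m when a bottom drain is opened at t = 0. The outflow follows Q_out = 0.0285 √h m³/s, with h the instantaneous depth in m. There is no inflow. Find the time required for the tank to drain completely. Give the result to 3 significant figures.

689 s

With no inflow, A dh/dt = −0.0285 √h.
Separate and integrate: 2(√h − √h₀) = −(0.0285/A) t.
Tank is empty when √h = 0: t_empty = 2A√h₀/0.0285.
t_empty = 2·6.68·√2.16/0.0285 = 13.360·1.4697/0.0285 = 688.95 s.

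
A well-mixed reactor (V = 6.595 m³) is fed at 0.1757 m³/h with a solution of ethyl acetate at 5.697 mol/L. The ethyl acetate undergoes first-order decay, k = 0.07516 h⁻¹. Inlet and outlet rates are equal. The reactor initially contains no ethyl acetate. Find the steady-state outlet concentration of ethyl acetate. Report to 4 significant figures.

1.491 mol/L

V dC/dt = Q(C_in − C) − k V C.
Steady state (dC/dt = 0): C_ss = Q C_in/(Q + kV) = C_in/(1 + kV/Q).
C_ss = 0.1757·5.697/(0.1757 + 0.07516·6.595) = 1.00096/0.671380 = 1.49090 mol/L.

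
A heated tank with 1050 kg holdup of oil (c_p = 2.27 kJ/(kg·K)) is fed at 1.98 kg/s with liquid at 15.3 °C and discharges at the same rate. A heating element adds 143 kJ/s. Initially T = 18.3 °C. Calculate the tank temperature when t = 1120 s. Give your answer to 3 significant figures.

Energy balance: M c_p dT/dt = ṁ c_p (T_in − T) + 143.
τ = M/ṁ = 530.30 s; T_ss = T_in + Q̇/(ṁ c_p) = 15.3 + 143/(1.98·2.27) = 47.116 °C.
Integrating: T(t) = T_ss + (T₀ − T_ss) e^(−t/τ).
T(1120) = 47.116 + (-28.816)·e^(−1120/530.30) = 47.116 + (-28.816)·0.12100 = 43.629 °C.

43.6 °C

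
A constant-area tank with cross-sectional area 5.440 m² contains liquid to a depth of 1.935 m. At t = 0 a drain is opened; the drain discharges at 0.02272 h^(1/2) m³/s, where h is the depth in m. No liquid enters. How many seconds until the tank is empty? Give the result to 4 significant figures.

Mass balance (ρ constant): A dh/dt = −0.02272 √h.
∫ h^(−1/2) dh = −(0.02272/A) ∫ dt, giving 2√h = 2√h₀ − (0.02272/A) t.
Tank is empty when √h = 0: t_empty = 2A√h₀/0.02272.
t_empty = 2·5.440·√1.935/0.02272 = 10.8800·1.39104/0.02272 = 666.133 s.

666.1 s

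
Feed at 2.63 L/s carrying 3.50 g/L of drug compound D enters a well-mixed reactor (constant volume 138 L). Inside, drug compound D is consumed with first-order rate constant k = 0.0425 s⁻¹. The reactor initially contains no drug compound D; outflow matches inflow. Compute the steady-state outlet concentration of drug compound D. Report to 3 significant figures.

1.08 g/L

Species balance: V dC/dt = Q C_in − Q C − k V C.
At steady state: 0 = Q C_in − (Q + kV) C_ss, so C_ss = Q C_in/(Q + kV).
C_ss = 2.63·3.50/(2.63 + 0.0425·138) = 9.2050/8.4950 = 1.0836 g/L.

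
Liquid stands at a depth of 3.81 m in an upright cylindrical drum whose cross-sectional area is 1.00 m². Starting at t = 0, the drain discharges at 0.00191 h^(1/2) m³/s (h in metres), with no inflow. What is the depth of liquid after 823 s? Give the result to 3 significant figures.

1.36 m

Accumulation of liquid (constant cross-section A): A dh/dt = −0.00191 √h.
This is separable: 2 d(√h)/dt = −0.00191/A, so √h = √h₀ − (0.00191/(2A)) t.
√h = √3.81 − 0.00191·823/(2·1.00) = 1.9519 − 0.78597 = 1.1660.
h = 1.1660² = 1.3595 m.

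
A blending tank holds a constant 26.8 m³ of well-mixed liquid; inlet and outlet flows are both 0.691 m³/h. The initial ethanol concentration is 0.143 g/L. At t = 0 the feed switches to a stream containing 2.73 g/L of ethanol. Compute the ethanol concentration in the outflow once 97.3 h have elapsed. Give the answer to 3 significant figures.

Mass balance on the solute (V constant): V dC/dt = Q(C_in − C).
Rewrite as dC/dt + C/τ = C_in/τ, τ = V/Q = 38.784 h.
Integrating: C(t) = C_in + (C₀ − C_in) e^(−t/τ).
C(97.3) = 2.73 + (0.143 − 2.73)·e^(−97.3/38.784) = 2.73 + (-2.5870)·0.081370 = 2.5195 g/L.

2.52 g/L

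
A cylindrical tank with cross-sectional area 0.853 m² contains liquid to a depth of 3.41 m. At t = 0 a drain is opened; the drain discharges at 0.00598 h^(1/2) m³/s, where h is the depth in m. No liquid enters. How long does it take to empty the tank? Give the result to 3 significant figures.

527 s

Volume balance on the tank: A dh/dt = −0.00598 √h.
Separate and integrate: 2(√h − √h₀) = −(0.00598/A) t.
Set h = 0: 2√h₀ = (0.00598/A) t_empty ⇒ t_empty = 2A√h₀/0.00598.
t_empty = 2·0.853·√3.41/0.00598 = 1.7060·1.8466/0.00598 = 526.81 s.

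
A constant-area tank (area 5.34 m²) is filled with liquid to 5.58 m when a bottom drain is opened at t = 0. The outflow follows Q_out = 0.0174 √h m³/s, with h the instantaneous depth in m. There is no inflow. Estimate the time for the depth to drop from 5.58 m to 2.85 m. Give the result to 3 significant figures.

Unsteady balance on liquid volume: A dh/dt = −0.0174 √h.
∫ h^(−1/2) dh = −(0.0174/A) ∫ dt, giving 2√h = 2√h₀ − (0.0174/A) t.
t = 2A(√h₀ − √h)/0.0174 = 2·5.34·(√5.58 − √2.85)/0.0174
  = 10.680 × (2.3622 − 1.6882) / 0.0174 = 413.70 s.

414 s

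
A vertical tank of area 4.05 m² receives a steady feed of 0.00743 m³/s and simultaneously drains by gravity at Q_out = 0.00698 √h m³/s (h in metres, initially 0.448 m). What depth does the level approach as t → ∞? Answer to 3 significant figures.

1.13 m

A dh/dt = Q_in − 0.00698 √h. Steady state requires inflow = outflow:
Q_in = 0.00698 √h_ss ⇒ √h_ss = 0.00743/0.00698 = 1.0645.
h_ss = 1.0645² = 1.1331 m. (Since h₀ = 0.448 m < h_ss, the level will rise toward this value.)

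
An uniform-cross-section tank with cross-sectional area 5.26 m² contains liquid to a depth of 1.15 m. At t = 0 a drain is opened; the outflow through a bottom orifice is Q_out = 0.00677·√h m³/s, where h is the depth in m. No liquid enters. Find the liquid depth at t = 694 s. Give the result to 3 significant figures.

Unsteady balance on liquid volume: A dh/dt = −0.00677 √h.
∫ h^(−1/2) dh = −(0.00677/A) ∫ dt, giving 2√h = 2√h₀ − (0.00677/A) t.
√h = √1.15 − 0.00677·694/(2·5.26) = 1.0724 − 0.44661 = 0.62577.
h = 0.62577² = 0.39158 m.

0.392 m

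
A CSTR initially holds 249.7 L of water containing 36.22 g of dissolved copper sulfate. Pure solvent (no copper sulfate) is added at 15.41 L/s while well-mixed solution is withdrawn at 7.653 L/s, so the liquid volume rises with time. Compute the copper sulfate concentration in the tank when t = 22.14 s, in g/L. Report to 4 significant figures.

0.05128 g/L

Total volume: dV/dt = Q_in − Q_out = 7.75700 L/s, so V(t) = 249.7 + 7.75700 t and V(22.14) = 421.440 L.
Solute balance: dm/dt = 0 − Q_out C = −Q_out m/V(t).
Separate: dm/m = −Q_out dt/V(t) ⇒ ln(m/m₀) = −(Q_out/(Q_in−Q_out)) ln(V/V₀).
m = m₀ (V₀/V)^(Q_out/(Q_in−Q_out)) = 36.22 × (249.7/421.440)^(0.986593) = 21.6112 g.
C = m/V = 21.6112/421.440 = 0.0512794 g/L.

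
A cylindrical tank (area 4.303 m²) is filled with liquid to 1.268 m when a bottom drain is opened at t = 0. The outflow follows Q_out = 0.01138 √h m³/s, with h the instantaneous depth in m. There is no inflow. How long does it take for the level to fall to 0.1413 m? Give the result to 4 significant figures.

With no inflow, A dh/dt = −0.01138 √h.
∫ h^(−1/2) dh = −(0.01138/A) ∫ dt, giving 2√h = 2√h₀ − (0.01138/A) t.
t = 2A(√h₀ − √h)/0.01138 = 2·4.303·(√1.268 − √0.1413)/0.01138
  = 8.60600 × (1.12606 − 0.375899) / 0.01138 = 567.297 s.

567.3 s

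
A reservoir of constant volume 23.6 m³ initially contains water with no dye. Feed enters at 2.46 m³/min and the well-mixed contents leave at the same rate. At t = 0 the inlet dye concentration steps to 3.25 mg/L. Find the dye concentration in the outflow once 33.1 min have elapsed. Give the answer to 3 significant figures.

3.15 mg/L

Mass balance on the solute (V constant): V dC/dt = Q(C_in − C).
Time constant τ = V/Q = 23.6/2.46 = 9.5935 min.
C approaches C_in exponentially: C(t) = C_in + (C₀ − C_in) e^(−t/τ).
C(33.1) = 3.25 + (0 − 3.25)·e^(−33.1/9.5935) = 3.25 + (-3.2500)·0.031738 = 3.1469 mg/L.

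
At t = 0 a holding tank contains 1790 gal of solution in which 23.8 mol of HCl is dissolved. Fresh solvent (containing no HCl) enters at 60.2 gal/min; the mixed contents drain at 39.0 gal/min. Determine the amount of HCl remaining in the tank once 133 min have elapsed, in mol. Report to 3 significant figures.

Total volume: dV/dt = Q_in − Q_out = 21.200 gal/min, so V(t) = 1790 + 21.200 t and V(133) = 4609.6 gal.
Solute balance: dm/dt = 0 − Q_out C = −Q_out m/V(t).
Separate: dm/m = −Q_out dt/V(t) ⇒ ln(m/m₀) = −(Q_out/(Q_in−Q_out)) ln(V/V₀).
m = m₀ (V₀/V)^(Q_out/(Q_in−Q_out)) = 23.8 × (1790/4609.6)^(1.8396) = 4.1768 mol.

4.18 mol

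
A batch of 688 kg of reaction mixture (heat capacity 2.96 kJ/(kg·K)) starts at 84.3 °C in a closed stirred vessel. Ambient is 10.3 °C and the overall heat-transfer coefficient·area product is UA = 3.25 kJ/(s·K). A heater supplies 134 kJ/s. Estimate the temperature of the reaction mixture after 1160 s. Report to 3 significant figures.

56.7 °C

M c_p dT/dt = −UA(T − T_amb) + Q̇.
dT/dt = (T_ss − T)/τ with T_ss = T_amb + Q̇/UA = 10.3 + 134/3.25 = 51.531 °C, τ = M c_p/UA = 688·2.96/3.25 = 626.61 s.
T approaches T_ss exponentially: T(t) = T_ss + (T₀ − T_ss) e^(−t/τ).
T(1160) = 51.531 + (32.769)·0.15704 = 56.677 °C.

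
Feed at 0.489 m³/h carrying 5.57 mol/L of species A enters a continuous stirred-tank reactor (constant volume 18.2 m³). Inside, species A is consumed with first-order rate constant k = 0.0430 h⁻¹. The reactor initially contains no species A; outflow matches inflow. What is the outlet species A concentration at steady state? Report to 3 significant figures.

Species balance: V dC/dt = Q C_in − Q C − k V C.
Steady state (dC/dt = 0): C_ss = Q C_in/(Q + kV) = C_in/(1 + kV/Q).
C_ss = 0.489·5.57/(0.489 + 0.0430·18.2) = 2.7237/1.2716 = 2.1420 mol/L.

2.14 mol/L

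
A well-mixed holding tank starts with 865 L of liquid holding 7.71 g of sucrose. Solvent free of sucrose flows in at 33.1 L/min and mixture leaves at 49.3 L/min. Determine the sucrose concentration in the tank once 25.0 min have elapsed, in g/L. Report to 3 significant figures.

0.00245 g/L

Total volume: dV/dt = Q_in − Q_out = -16.200 L/min, so V(t) = 865 − 16.200 t and V(25.0) = 460.00 L.
Solute balance: dm/dt = 0 − Q_out C = −Q_out m/V(t).
dm/m = −Q_out dt/(V₀ − 16.200 t); integrating gives ln(m/m₀) = −(Q_out/(Q_in−Q_out)) ln(V/V₀).
m = m₀ (V₀/V)^(Q_out/(Q_in−Q_out)) = 7.71 × (865/460.00)^(-3.0432) = 1.1283 g.
C = m/V = 1.1283/460.00 = 0.0024529 g/L.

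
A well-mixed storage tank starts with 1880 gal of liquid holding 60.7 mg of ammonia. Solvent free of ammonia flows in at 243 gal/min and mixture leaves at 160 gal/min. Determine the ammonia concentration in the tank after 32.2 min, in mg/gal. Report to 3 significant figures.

Total volume: dV/dt = Q_in − Q_out = 83.000 gal/min, so V(t) = 1880 + 83.000 t and V(32.2) = 4552.6 gal.
Species balance (pure solvent in): dm/dt = −Q_out · m/V(t).
Separate: dm/m = −Q_out dt/V(t) ⇒ ln(m/m₀) = −(Q_out/(Q_in−Q_out)) ln(V/V₀).
m = m₀ (V₀/V)^(Q_out/(Q_in−Q_out)) = 60.7 × (1880/4552.6)^(1.9277) = 11.034 mg.
C = m/V = 11.034/4552.6 = 0.0024238 mg/gal.

0.00242 mg/gal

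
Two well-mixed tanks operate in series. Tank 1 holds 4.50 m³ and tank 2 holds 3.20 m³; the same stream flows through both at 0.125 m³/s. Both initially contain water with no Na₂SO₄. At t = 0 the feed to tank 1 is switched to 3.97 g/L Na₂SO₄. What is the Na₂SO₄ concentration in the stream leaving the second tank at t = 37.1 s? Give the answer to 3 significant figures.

Each tank obeys Vᵢ dCᵢ/dt = Q(Cᵢ₋₁ − Cᵢ), so τᵢ = Vᵢ/Q.
τ₁ = 4.50/0.125 = 36.000 s; τ₂ = 3.20/0.125 = 25.600 s.
Tank 1: C₁ = C_in(1 − e^(−t/τ₁)). Tank 2 (τ₁ ≠ τ₂): C₂ = C_in[1 − (τ₁ e^(−t/τ₁) − τ₂ e^(−t/τ₂))/(τ₁ − τ₂)].
At t = 37.1: e^(−t/τ₁) = 0.35681, e^(−t/τ₂) = 0.23475.
C₂ = 3.97·[1 − (36.000·0.35681 − 25.600·0.23475)/(10.400)] = 3.97·0.34275 = 1.3607 g/L.

1.36 g/L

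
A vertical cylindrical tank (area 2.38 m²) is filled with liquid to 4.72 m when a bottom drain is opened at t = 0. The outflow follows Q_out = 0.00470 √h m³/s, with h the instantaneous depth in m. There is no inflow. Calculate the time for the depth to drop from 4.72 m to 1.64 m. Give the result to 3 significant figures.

903 s

A dh/dt = −Q_out = −0.00470 √h.
Separate and integrate: 2(√h − √h₀) = −(0.00470/A) t.
t = 2A(√h₀ − √h)/0.00470 = 2·2.38·(√4.72 − √1.64)/0.00470
  = 4.7600 × (2.1726 − 1.2806) / 0.00470 = 903.32 s.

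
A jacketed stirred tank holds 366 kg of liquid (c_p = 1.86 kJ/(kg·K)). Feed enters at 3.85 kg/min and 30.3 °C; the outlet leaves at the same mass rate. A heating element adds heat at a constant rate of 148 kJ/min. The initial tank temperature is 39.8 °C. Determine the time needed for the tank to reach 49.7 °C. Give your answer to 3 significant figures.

Energy balance: M c_p dT/dt = ṁ c_p (T_in − T) + 148.
τ = M/ṁ = 95.065 min; T_ss = T_in + Q̇/(ṁ c_p) = 50.968 °C.
T(t) = T_ss + (T₀ − T_ss) e^(−t/τ). Set T = 49.7:
e^(−t/τ) = (49.7 − 50.968)/(39.8 − 50.968) = 0.11350
t = −95.065 · ln(0.11350) = 206.86 min.

207 min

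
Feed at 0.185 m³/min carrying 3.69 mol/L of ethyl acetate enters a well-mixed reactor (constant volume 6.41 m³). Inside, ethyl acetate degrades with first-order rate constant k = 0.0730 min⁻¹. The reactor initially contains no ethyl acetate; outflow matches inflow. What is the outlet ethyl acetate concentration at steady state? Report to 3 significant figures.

1.05 mol/L

V dC/dt = Q(C_in − C) − k V C.
At steady state: 0 = Q C_in − (Q + kV) C_ss, so C_ss = Q C_in/(Q + kV).
C_ss = 0.185·3.69/(0.185 + 0.0730·6.41) = 0.68265/0.65293 = 1.0455 mol/L.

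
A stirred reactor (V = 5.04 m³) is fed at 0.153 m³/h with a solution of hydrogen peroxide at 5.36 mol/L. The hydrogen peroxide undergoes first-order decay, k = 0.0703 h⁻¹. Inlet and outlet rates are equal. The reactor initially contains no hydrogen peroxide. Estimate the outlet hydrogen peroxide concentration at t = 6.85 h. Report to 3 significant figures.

V dC/dt = Q(C_in − C) − k V C.
This is linear with rate a = Q/V + k = 0.10066 h⁻¹.
C_ss = Q C_in/(Q + kV) = 1.6165 mol/L; C(t) = C_ss + (C₀ − C_ss) e^(−a t).
C(6.85) = 1.6165 + (-1.6165)·e^(−0.10066·6.85) = 1.6165 + (-1.6165)·0.50183 = 0.80531 mol/L.

0.805 mol/L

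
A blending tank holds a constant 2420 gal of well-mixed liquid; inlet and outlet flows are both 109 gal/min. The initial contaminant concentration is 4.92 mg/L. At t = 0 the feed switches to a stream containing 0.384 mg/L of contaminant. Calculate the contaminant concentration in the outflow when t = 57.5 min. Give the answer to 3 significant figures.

0.724 mg/L

Transient balance on the dissolved component: V dC/dt = Q(C_in − C).
So dC/dt = (C_in − C)/τ with τ = V/Q = 2420/109 = 22.202 min.
This is linear first-order; C(t) = C_in + (C₀ − C_in) e^(−t/τ).
C(57.5) = 0.384 + (4.92 − 0.384)·e^(−57.5/22.202) = 0.384 + (4.5360)·0.075029 = 0.72433 mg/L.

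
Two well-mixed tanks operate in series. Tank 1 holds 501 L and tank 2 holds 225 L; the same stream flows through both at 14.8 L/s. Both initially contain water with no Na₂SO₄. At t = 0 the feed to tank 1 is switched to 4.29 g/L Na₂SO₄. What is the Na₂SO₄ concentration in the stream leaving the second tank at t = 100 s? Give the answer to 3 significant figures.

3.89 g/L

Each tank obeys Vᵢ dCᵢ/dt = Q(Cᵢ₋₁ − Cᵢ), so τᵢ = Vᵢ/Q.
τ₁ = 501/14.8 = 33.851 s; τ₂ = 225/14.8 = 15.203 s.
Tank 1: C₁ = C_in(1 − e^(−t/τ₁)). Tank 2 (τ₁ ≠ τ₂): C₂ = C_in[1 − (τ₁ e^(−t/τ₁) − τ₂ e^(−t/τ₂))/(τ₁ − τ₂)].
At t = 100: e^(−t/τ₁) = 0.052126, e^(−t/τ₂) = 0.0013909.
C₂ = 4.29·[1 − (33.851·0.052126 − 15.203·0.0013909)/(18.649)] = 4.29·0.90651 = 3.8889 g/L.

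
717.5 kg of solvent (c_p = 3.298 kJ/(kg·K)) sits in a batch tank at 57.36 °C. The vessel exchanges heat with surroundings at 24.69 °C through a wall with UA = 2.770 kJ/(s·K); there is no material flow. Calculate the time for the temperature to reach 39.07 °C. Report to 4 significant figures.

Lumped-capacitance energy balance: M c_p dT/dt = UA(T_amb − T).
τ = M c_p/UA = 854.265 s; T_ss = T_amb = 24.6900 °C.
T(t) = T_ss + (T₀ − T_ss)e^(−t/τ); set T = 39.07:
t = −τ ln[(T − T_ss)/(T₀ − T_ss)] = −854.265 · ln(0.440159) = 701.026 s.

701.0 s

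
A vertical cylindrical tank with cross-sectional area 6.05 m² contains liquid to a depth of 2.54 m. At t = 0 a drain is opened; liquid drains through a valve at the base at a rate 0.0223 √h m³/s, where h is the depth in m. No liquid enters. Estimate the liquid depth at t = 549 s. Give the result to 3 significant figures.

A dh/dt = −Q_out = −0.0223 √h.
∫ h^(−1/2) dh = −(0.0223/A) ∫ dt, giving 2√h = 2√h₀ − (0.0223/A) t.
√h = √2.54 − 0.0223·549/(2·6.05) = 1.5937 − 1.0118 = 0.58194.
h = 0.58194² = 0.33866 m.

0.339 m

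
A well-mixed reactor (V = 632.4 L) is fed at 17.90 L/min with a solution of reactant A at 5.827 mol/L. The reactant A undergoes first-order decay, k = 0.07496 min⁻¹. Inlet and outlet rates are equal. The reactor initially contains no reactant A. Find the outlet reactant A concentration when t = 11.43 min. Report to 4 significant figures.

1.107 mol/L

Species balance: V dC/dt = Q C_in − Q C − k V C.
dC/dt = (Q/V) C_in − (Q/V + k) C; effective rate a = Q/V + k = 0.0283049 + 0.07496 = 0.103265 min⁻¹.
C_ss = Q C_in/(Q + kV) = 1.59718 mol/L; C(t) = C_ss + (C₀ − C_ss) e^(−a t).
C(11.43) = 1.59718 + (-1.59718)·e^(−0.103265·11.43) = 1.59718 + (-1.59718)·0.307181 = 1.10656 mol/L.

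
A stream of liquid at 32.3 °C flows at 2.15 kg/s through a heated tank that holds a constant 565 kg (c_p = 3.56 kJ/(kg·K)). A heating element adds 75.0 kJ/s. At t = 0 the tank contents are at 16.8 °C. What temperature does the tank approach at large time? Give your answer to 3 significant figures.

Heat balance on the well-mixed liquid: M c_p dT/dt = ṁ c_p (T_in − T) + 75.0.
At steady state dT/dt = 0 ⇒ T_ss = T_in + Q̇/(ṁ c_p) = 32.3 + 75.0/(2.15·3.56) = 42.099 °C.

42.1 °C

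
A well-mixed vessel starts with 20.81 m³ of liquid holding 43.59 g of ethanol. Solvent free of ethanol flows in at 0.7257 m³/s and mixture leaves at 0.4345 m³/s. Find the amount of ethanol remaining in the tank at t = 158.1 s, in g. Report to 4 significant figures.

Total volume: dV/dt = Q_in − Q_out = 0.291200 m³/s, so V(t) = 20.81 + 0.291200 t and V(158.1) = 66.8487 m³.
Solute balance: dm/dt = 0 − Q_out C = −Q_out m/V(t).
dm/m = −Q_out dt/(V₀ + 0.291200 t); integrating gives ln(m/m₀) = −(Q_out/(Q_in−Q_out)) ln(V/V₀).
m = m₀ (V₀/V)^(Q_out/(Q_in−Q_out)) = 43.59 × (20.81/66.8487)^(1.49210) = 7.64114 g.

7.641 g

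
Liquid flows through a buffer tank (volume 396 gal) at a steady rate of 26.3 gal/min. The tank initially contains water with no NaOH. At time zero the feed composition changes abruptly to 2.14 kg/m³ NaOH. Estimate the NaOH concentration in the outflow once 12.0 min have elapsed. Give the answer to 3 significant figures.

Transient balance on the dissolved component: V dC/dt = Q(C_in − C).
So dC/dt = (C_in − C)/τ with τ = V/Q = 396/26.3 = 15.057 min.
Solution: C(t) = C_in + (C₀ − C_in) e^(−t/τ).
C(12.0) = 2.14 + (0 − 2.14)·e^(−12.0/15.057) = 2.14 + (-2.1400)·0.45069 = 1.1755 kg/m³.

1.18 kg/m³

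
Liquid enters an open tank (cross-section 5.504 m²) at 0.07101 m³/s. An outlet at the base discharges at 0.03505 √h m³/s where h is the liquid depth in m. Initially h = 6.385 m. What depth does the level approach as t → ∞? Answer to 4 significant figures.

4.105 m

A dh/dt = Q_in − 0.03505 √h. Steady state requires inflow = outflow:
Q_in = 0.03505 √h_ss ⇒ √h_ss = 0.07101/0.03505 = 2.02596.
h_ss = 2.02596² = 4.10453 m. (Since h₀ = 6.385 m > h_ss, the level will fall toward this value.)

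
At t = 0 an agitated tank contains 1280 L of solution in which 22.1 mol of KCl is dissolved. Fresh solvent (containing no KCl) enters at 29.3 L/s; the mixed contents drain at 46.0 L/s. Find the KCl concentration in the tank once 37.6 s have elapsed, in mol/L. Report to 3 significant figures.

Total volume: dV/dt = Q_in − Q_out = -16.700 L/s, so V(t) = 1280 − 16.700 t and V(37.6) = 652.08 L.
No KCl enters, so dm/dt = −Q_out · (m/V).
dm/m = −Q_out dt/(V₀ − 16.700 t); integrating gives ln(m/m₀) = −(Q_out/(Q_in−Q_out)) ln(V/V₀).
m = m₀ (V₀/V)^(Q_out/(Q_in−Q_out)) = 22.1 × (1280/652.08)^(-2.7545) = 3.4481 mol.
C = m/V = 3.4481/652.08 = 0.0052878 mol/L.

0.00529 mol/L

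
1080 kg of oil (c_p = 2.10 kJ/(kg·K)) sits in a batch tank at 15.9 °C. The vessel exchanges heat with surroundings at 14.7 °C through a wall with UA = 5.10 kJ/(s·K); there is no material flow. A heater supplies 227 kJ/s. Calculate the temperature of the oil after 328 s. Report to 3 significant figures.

M c_p dT/dt = −UA(T − T_amb) + Q̇.
dT/dt = (T_ss − T)/τ with T_ss = T_amb + Q̇/UA = 14.7 + 227/5.10 = 59.210 °C, τ = M c_p/UA = 1080·2.10/5.10 = 444.71 s.
Integrating: T(t) = T_ss + (T₀ − T_ss) e^(−t/τ).
T(328) = 59.210 + (-43.310)·0.47828 = 38.496 °C.

38.5 °C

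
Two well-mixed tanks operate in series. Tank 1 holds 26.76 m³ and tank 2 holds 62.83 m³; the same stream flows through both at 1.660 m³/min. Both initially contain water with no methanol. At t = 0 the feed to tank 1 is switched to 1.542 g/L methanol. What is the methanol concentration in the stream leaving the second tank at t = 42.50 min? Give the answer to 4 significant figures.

Each tank obeys Vᵢ dCᵢ/dt = Q(Cᵢ₋₁ − Cᵢ), so τᵢ = Vᵢ/Q.
τ₁ = 26.76/1.660 = 16.1205 min; τ₂ = 62.83/1.660 = 37.8494 min.
Tank 1: C₁ = C_in(1 − e^(−t/τ₁)). Tank 2 (τ₁ ≠ τ₂): C₂ = C_in[1 − (τ₁ e^(−t/τ₁) − τ₂ e^(−t/τ₂))/(τ₁ − τ₂)].
At t = 42.50: e^(−t/τ₁) = 0.0716188, e^(−t/τ₂) = 0.325344.
C₂ = 1.542·[1 − (16.1205·0.0716188 − 37.8494·0.325344)/(-21.7289)] = 1.542·0.486419 = 0.750058 g/L.

0.7501 g/L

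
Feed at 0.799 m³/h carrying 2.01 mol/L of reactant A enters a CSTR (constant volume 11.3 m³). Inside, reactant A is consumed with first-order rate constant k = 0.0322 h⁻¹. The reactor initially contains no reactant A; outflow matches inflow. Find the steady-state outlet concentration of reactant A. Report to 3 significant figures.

1.38 mol/L

Species balance: V dC/dt = Q C_in − Q C − k V C.
Steady state (dC/dt = 0): C_ss = Q C_in/(Q + kV) = C_in/(1 + kV/Q).
C_ss = 0.799·2.01/(0.799 + 0.0322·11.3) = 1.6060/1.1629 = 1.3811 mol/L.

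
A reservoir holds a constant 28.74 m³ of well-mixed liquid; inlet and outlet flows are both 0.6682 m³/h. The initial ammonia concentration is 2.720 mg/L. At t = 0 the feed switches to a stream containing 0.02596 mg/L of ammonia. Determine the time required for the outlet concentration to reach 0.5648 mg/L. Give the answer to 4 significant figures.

Mass balance on the solute (V constant): V dC/dt = Q(C_in − C), so τ = V/Q = 43.0111 h.
C(t) = C_in + (C₀ − C_in) e^(−t/τ). Set C = 0.5648 and solve for t:
e^(−t/τ) = (C − C_in)/(C₀ − C_in) = (0.5648 − 0.02596)/(2.720 − 0.02596) = 0.200012
t = −τ ln(…) = 43.0111 × 1.60938 = 69.2211 h.

69.22 h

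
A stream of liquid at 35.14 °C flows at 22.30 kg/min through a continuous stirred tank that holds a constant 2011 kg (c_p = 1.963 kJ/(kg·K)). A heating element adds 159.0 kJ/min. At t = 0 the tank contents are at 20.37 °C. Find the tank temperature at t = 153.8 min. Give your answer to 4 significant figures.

Energy balance: M c_p dT/dt = ṁ c_p (T_in − T) + 159.0.
Rearrange: dT/dt = (T_ss − T)/τ with τ = M/ṁ = 90.1794 min and T_ss = T_in + Q̇/(ṁ c_p) = 38.7722 °C.
T approaches T_ss exponentially: T(t) = T_ss + (T₀ − T_ss) e^(−t/τ).
T(153.8) = 38.7722 + (-18.4022)·e^(−153.8/90.1794) = 38.7722 + (-18.4022)·0.181683 = 35.4288 °C.

35.43 °C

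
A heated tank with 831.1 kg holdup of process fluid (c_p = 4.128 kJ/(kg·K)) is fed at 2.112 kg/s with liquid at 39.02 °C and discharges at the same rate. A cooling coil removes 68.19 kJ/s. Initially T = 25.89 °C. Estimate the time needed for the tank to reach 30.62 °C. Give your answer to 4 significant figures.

Energy balance: M c_p dT/dt = ṁ c_p (T_in − T) − 68.19.
τ = M/ṁ = 393.513 s; T_ss = T_in − Q̇/(ṁ c_p) = 31.1986 °C.
T(t) = T_ss + (T₀ − T_ss) e^(−t/τ). Set T = 30.62:
e^(−t/τ) = (30.62 − 31.1986)/(25.89 − 31.1986) = 0.108985
t = −393.513 · ln(0.108985) = 872.239 s.

872.2 s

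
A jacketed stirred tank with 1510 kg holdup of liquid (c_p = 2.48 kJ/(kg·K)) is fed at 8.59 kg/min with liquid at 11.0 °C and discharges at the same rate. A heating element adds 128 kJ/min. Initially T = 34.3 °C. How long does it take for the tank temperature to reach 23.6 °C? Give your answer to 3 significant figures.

M c_p dT/dt = ṁ c_p (T_in − T) + Q̇.
τ = M/ṁ = 175.79 min; T_ss = T_in + Q̇/(ṁ c_p) = 17.008 °C.
T(t) = T_ss + (T₀ − T_ss) e^(−t/τ). Set T = 23.6:
e^(−t/τ) = (23.6 − 17.008)/(34.3 − 17.008) = 0.38120
t = −175.79 · ln(0.38120) = 169.53 min.

170 min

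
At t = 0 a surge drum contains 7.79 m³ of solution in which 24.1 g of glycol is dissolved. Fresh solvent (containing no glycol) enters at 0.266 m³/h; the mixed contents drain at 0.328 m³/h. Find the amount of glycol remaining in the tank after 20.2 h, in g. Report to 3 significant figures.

9.54 g

Let m(t) be the amount of glycol. Volume: V(t) = V₀ + (Q_in − Q_out) t = 7.79 − 0.062000 t; V(20.2) = 6.5376 m³.
Solute balance: dm/dt = 0 − Q_out C = −Q_out m/V(t).
Separate: dm/m = −Q_out dt/V(t) ⇒ ln(m/m₀) = −(Q_out/(Q_in−Q_out)) ln(V/V₀).
m = m₀ (V₀/V)^(Q_out/(Q_in−Q_out)) = 24.1 × (7.79/6.5376)^(-5.2903) = 9.5350 g.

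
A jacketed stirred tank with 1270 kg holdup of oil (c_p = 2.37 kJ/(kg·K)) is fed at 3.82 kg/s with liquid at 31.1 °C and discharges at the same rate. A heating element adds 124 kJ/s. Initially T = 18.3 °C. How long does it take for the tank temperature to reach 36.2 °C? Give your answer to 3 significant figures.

374 s

M c_p dT/dt = ṁ c_p (T_in − T) + Q̇.
τ = M/ṁ = 332.46 s; T_ss = T_in + Q̇/(ṁ c_p) = 44.797 °C.
T(t) = T_ss + (T₀ − T_ss) e^(−t/τ). Set T = 36.2:
e^(−t/τ) = (36.2 − 44.797)/(18.3 − 44.797) = 0.32444
t = −332.46 · ln(0.32444) = 374.24 s.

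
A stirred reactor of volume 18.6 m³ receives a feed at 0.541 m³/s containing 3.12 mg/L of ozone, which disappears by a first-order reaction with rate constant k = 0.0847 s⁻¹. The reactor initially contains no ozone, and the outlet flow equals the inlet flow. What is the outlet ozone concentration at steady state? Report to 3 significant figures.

0.798 mg/L

V dC/dt = Q(C_in − C) − k V C.
At steady state: 0 = Q C_in − (Q + kV) C_ss, so C_ss = Q C_in/(Q + kV).
C_ss = 0.541·3.12/(0.541 + 0.0847·18.6) = 1.6879/2.1164 = 0.79754 mg/L.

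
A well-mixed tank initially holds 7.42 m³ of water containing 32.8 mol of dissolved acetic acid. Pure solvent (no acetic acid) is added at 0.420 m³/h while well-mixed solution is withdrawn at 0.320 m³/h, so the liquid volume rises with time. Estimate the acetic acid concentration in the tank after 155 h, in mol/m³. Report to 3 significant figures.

Let m(t) be the amount of acetic acid. Volume: V(t) = V₀ + (Q_in − Q_out) t = 7.42 + 0.10000 t; V(155) = 22.920 m³.
Species balance (pure solvent in): dm/dt = −Q_out · m/V(t).
dm/m = −Q_out dt/(V₀ + 0.10000 t); integrating gives ln(m/m₀) = −(Q_out/(Q_in−Q_out)) ln(V/V₀).
m = m₀ (V₀/V)^(Q_out/(Q_in−Q_out)) = 32.8 × (7.42/22.920)^(3.2000) = 0.88814 mol.
C = m/V = 0.88814/22.920 = 0.038749 mol/m³.

0.0387 mol/m³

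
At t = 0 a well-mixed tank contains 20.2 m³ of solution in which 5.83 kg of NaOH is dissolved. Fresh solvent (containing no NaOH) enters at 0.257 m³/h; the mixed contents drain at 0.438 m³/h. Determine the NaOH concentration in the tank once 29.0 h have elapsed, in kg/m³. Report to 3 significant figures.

0.188 kg/m³

Let m(t) be the amount of NaOH. Volume: V(t) = V₀ + (Q_in − Q_out) t = 20.2 − 0.18100 t; V(29.0) = 14.951 m³.
No NaOH enters, so dm/dt = −Q_out · (m/V).
dm/m = −Q_out dt/(V₀ − 0.18100 t); integrating gives ln(m/m₀) = −(Q_out/(Q_in−Q_out)) ln(V/V₀).
m = m₀ (V₀/V)^(Q_out/(Q_in−Q_out)) = 5.83 × (20.2/14.951)^(-2.4199) = 2.8147 kg.
C = m/V = 2.8147/14.951 = 0.18826 kg/m³.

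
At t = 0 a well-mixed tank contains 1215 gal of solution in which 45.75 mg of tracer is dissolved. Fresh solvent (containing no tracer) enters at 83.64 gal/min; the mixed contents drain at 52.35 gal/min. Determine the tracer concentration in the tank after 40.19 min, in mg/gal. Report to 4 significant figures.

Let m(t) be the amount of tracer. Volume: V(t) = V₀ + (Q_in − Q_out) t = 1215 + 31.2900 t; V(40.19) = 2472.55 gal.
Species balance (pure solvent in): dm/dt = −Q_out · m/V(t).
dm/m = −Q_out dt/(V₀ + 31.2900 t); integrating gives ln(m/m₀) = −(Q_out/(Q_in−Q_out)) ln(V/V₀).
m = m₀ (V₀/V)^(Q_out/(Q_in−Q_out)) = 45.75 × (1215/2472.55)^(1.67306) = 13.9360 mg.
C = m/V = 13.9360/2472.55 = 0.00563631 mg/gal.

0.005636 mg/gal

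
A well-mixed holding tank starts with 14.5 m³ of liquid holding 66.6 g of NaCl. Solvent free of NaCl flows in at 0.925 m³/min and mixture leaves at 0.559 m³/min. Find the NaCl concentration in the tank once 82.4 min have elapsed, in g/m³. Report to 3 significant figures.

Let m(t) be the amount of NaCl. Volume: V(t) = V₀ + (Q_in − Q_out) t = 14.5 + 0.36600 t; V(82.4) = 44.658 m³.
Species balance (pure solvent in): dm/dt = −Q_out · m/V(t).
Separate: dm/m = −Q_out dt/V(t) ⇒ ln(m/m₀) = −(Q_out/(Q_in−Q_out)) ln(V/V₀).
m = m₀ (V₀/V)^(Q_out/(Q_in−Q_out)) = 66.6 × (14.5/44.658)^(1.5273) = 11.949 g.
C = m/V = 11.949/44.658 = 0.26756 g/m³.

0.268 g/m³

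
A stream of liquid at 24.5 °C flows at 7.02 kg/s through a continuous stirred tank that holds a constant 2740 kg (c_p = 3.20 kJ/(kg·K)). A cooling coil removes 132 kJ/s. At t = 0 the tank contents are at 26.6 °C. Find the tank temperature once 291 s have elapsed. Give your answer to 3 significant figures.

22.4 °C

Energy balance: M c_p dT/dt = ṁ c_p (T_in − T) − 132.
τ = M/ṁ = 390.31 s; T_ss = T_in − Q̇/(ṁ c_p) = 24.5 − 132/(7.02·3.20) = 18.624 °C.
This is linear first-order; T(t) = T_ss + (T₀ − T_ss) e^(−t/τ).
T(291) = 18.624 + (7.9761)·e^(−291/390.31) = 18.624 + (7.9761)·0.47447 = 22.408 °C.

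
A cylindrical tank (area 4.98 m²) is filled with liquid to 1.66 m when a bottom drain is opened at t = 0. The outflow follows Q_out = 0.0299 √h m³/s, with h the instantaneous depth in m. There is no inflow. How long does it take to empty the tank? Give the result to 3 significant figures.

429 s

With no inflow, A dh/dt = −0.0299 √h.
This is separable: 2 d(√h)/dt = −0.0299/A, so √h = √h₀ − (0.0299/(2A)) t.
Set h = 0: 2√h₀ = (0.0299/A) t_empty ⇒ t_empty = 2A√h₀/0.0299.
t_empty = 2·4.98·√1.66/0.0299 = 9.9600·1.2884/0.0299 = 429.18 s.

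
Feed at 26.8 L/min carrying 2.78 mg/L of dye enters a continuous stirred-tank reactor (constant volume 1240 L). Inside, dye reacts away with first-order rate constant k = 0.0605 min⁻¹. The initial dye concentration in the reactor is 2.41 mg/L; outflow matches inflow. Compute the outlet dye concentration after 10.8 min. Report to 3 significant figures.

V dC/dt = Q(C_in − C) − k V C.
dC/dt = (Q/V) C_in − (Q/V + k) C; effective rate a = Q/V + k = 0.021613 + 0.0605 = 0.082113 min⁻¹.
C_ss = Q C_in/(Q + kV) = 0.73172 mg/L; C(t) = C_ss + (C₀ − C_ss) e^(−a t).
C(10.8) = 0.73172 + (1.6783)·e^(−0.082113·10.8) = 0.73172 + (1.6783)·0.41196 = 1.4231 mg/L.

1.42 mg/L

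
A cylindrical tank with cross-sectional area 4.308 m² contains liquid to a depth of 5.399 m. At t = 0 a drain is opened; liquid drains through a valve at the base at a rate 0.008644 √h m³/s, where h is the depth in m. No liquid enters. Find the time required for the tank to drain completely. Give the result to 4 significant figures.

2316 s

Unsteady balance on liquid volume: A dh/dt = −0.008644 √h.
This is separable: 2 d(√h)/dt = −0.008644/A, so √h = √h₀ − (0.008644/(2A)) t.
Tank is empty when √h = 0: t_empty = 2A√h₀/0.008644.
t_empty = 2·4.308·√5.399/0.008644 = 8.61600·2.32357/0.008644 = 2316.05 s.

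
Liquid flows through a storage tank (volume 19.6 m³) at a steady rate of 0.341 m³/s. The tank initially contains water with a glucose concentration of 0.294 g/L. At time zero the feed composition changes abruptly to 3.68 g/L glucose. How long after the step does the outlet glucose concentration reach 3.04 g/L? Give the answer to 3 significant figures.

95.8 s

Species balance: V dC/dt = Q(C_in − C) ⇒ τ = V/Q = 57.478 s.
C(t) = C_in + (C₀ − C_in) e^(−t/τ). Set C = 3.04 and solve for t:
e^(−t/τ) = (C − C_in)/(C₀ − C_in) = (3.04 − 3.68)/(0.294 − 3.68) = 0.18901
t = −τ ln(…) = 57.478 × 1.6659 = 95.755 s.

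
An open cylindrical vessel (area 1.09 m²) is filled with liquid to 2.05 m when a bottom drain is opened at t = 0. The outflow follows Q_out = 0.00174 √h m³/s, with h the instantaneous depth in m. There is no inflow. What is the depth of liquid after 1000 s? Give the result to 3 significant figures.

0.401 m

Mass balance (ρ constant): A dh/dt = −0.00174 √h.
This is separable: 2 d(√h)/dt = −0.00174/A, so √h = √h₀ − (0.00174/(2A)) t.
√h = √2.05 − 0.00174·1000/(2·1.09) = 1.4318 − 0.79817 = 0.63362.
h = 0.63362² = 0.40147 m.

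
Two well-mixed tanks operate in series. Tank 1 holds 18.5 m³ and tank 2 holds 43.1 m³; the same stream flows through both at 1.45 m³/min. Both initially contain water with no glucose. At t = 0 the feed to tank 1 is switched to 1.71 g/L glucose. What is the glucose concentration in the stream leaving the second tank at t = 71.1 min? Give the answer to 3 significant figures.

Species balance on tank i: dCᵢ/dt = (Cᵢ₋₁ − Cᵢ)/τᵢ with τᵢ = Vᵢ/Q.
τ₁ = 18.5/1.45 = 12.759 min; τ₂ = 43.1/1.45 = 29.724 min.
Tank 1: C₁ = C_in(1 − e^(−t/τ₁)). Tank 2 (τ₁ ≠ τ₂): C₂ = C_in[1 − (τ₁ e^(−t/τ₁) − τ₂ e^(−t/τ₂))/(τ₁ − τ₂)].
At t = 71.1: e^(−t/τ₁) = 0.0038002, e^(−t/τ₂) = 0.091447.
C₂ = 1.71·[1 − (12.759·0.0038002 − 29.724·0.091447)/(-16.966)] = 1.71·0.84264 = 1.4409 g/L.

1.44 g/L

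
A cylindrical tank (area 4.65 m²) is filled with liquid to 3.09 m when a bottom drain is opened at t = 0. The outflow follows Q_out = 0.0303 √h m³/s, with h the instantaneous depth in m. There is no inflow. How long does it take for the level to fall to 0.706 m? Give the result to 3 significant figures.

Volume balance on the tank: A dh/dt = −0.0303 √h.
This is separable: 2 d(√h)/dt = −0.0303/A, so √h = √h₀ − (0.0303/(2A)) t.
t = 2A(√h₀ − √h)/0.0303 = 2·4.65·(√3.09 − √0.706)/0.0303
  = 9.3000 × (1.7578 − 0.84024) / 0.0303 = 281.64 s.

282 s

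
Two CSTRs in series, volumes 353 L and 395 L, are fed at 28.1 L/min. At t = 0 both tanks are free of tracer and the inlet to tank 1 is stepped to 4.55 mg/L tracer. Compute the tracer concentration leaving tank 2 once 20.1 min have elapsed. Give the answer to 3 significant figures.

Each tank obeys Vᵢ dCᵢ/dt = Q(Cᵢ₋₁ − Cᵢ), so τᵢ = Vᵢ/Q.
τ₁ = 353/28.1 = 12.562 min; τ₂ = 395/28.1 = 14.057 min.
Tank 1: C₁ = C_in(1 − e^(−t/τ₁)). Tank 2 (τ₁ ≠ τ₂): C₂ = C_in[1 − (τ₁ e^(−t/τ₁) − τ₂ e^(−t/τ₂))/(τ₁ − τ₂)].
At t = 20.1: e^(−t/τ₁) = 0.20189, e^(−t/τ₂) = 0.23933.
C₂ = 4.55·[1 − (12.562·0.20189 − 14.057·0.23933)/(-1.4947)] = 4.55·0.44597 = 2.0292 mg/L.

2.03 mg/L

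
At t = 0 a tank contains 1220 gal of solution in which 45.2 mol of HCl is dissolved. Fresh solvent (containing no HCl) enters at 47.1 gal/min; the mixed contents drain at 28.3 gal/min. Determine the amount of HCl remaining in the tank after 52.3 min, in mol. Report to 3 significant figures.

Total volume: dV/dt = Q_in − Q_out = 18.800 gal/min, so V(t) = 1220 + 18.800 t and V(52.3) = 2203.2 gal.
Solute balance: dm/dt = 0 − Q_out C = −Q_out m/V(t).
dm/m = −Q_out dt/(V₀ + 18.800 t); integrating gives ln(m/m₀) = −(Q_out/(Q_in−Q_out)) ln(V/V₀).
m = m₀ (V₀/V)^(Q_out/(Q_in−Q_out)) = 45.2 × (1220/2203.2)^(1.5053) = 18.566 mol.

18.6 mol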